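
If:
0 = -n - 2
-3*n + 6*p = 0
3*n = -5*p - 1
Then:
No Solution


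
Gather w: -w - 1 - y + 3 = -w - y + 2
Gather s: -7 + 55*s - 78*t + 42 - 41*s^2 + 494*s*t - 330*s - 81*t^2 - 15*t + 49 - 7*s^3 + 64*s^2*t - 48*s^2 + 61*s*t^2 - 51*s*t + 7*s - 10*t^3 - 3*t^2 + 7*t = -7*s^3 + s^2*(64*t - 89) + s*(61*t^2 + 443*t - 268) - 10*t^3 - 84*t^2 - 86*t + 84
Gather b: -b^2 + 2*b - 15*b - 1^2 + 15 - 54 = -b^2 - 13*b - 40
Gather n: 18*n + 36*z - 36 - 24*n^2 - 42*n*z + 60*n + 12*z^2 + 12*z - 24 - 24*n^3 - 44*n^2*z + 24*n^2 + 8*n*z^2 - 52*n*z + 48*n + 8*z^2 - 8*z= -24*n^3 - 44*n^2*z + n*(8*z^2 - 94*z + 126) + 20*z^2 + 40*z - 60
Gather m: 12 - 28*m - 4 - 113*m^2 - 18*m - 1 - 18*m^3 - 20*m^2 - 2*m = -18*m^3 - 133*m^2 - 48*m + 7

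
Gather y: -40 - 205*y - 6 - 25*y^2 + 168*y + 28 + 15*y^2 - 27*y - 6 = -10*y^2 - 64*y - 24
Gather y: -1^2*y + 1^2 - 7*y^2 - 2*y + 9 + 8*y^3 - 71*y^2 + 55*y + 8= 8*y^3 - 78*y^2 + 52*y + 18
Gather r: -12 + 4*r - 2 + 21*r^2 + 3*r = 21*r^2 + 7*r - 14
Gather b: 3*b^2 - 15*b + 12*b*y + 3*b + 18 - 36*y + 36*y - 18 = 3*b^2 + b*(12*y - 12)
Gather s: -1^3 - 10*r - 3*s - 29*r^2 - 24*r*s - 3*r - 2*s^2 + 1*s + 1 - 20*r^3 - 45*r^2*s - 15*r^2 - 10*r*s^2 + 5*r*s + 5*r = -20*r^3 - 44*r^2 - 8*r + s^2*(-10*r - 2) + s*(-45*r^2 - 19*r - 2)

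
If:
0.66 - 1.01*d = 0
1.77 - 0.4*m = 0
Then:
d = 0.65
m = 4.42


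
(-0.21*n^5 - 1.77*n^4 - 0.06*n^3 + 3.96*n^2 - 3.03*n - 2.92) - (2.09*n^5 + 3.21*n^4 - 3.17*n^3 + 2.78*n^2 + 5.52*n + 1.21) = -2.3*n^5 - 4.98*n^4 + 3.11*n^3 + 1.18*n^2 - 8.55*n - 4.13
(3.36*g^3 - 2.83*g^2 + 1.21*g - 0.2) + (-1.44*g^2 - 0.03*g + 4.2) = 3.36*g^3 - 4.27*g^2 + 1.18*g + 4.0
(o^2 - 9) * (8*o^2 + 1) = 8*o^4 - 71*o^2 - 9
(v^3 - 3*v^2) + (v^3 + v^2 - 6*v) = 2*v^3 - 2*v^2 - 6*v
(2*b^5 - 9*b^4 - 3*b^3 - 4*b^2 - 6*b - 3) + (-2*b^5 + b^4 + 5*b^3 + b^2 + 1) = -8*b^4 + 2*b^3 - 3*b^2 - 6*b - 2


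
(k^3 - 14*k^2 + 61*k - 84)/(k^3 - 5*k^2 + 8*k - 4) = (k^3 - 14*k^2 + 61*k - 84)/(k^3 - 5*k^2 + 8*k - 4)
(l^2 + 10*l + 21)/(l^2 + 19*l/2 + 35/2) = 2*(l + 3)/(2*l + 5)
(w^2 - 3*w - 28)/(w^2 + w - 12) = (w - 7)/(w - 3)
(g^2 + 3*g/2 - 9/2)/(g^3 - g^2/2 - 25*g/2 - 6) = (2*g - 3)/(2*g^2 - 7*g - 4)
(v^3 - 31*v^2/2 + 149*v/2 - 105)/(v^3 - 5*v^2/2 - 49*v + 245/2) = (v - 6)/(v + 7)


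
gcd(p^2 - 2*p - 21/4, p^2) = 1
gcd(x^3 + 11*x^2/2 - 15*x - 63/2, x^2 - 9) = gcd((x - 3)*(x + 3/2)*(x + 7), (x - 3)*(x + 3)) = x - 3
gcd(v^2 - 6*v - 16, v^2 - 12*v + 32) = v - 8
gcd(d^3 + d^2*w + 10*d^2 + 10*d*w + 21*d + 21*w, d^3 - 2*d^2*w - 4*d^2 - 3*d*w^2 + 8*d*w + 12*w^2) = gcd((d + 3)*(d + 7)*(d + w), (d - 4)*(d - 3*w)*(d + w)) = d + w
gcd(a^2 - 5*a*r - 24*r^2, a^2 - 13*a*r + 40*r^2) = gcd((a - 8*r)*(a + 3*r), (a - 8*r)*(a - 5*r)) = -a + 8*r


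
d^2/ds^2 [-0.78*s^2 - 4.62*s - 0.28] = -1.56000000000000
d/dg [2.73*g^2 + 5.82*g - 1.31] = 5.46*g + 5.82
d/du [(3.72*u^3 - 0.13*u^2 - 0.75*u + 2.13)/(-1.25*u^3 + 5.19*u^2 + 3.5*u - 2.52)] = (1.77635683940025e-15*u^5 + 19.1443*u^4 + 24.165*u^3 - 16.6982*u^2 - 21.4542*u - 5.565)/(1.5625*u^6 - 12.975*u^5 + 18.1861*u^4 + 42.63*u^3 - 13.9076*u^2 - 17.64*u + 6.3504)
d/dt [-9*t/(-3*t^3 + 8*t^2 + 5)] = 9*(3*t^3 - t^2*(9*t - 16) - 8*t^2 - 5)/(-3*t^3 + 8*t^2 + 5)^2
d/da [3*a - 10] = 3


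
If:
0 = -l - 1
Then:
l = -1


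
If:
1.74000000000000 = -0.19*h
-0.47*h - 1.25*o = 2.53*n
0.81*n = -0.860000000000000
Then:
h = -9.16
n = -1.06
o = 5.59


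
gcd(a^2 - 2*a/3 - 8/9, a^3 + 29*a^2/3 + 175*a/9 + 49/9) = 1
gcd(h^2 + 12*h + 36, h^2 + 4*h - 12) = h + 6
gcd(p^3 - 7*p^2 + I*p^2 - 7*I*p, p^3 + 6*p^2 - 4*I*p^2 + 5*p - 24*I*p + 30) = p + I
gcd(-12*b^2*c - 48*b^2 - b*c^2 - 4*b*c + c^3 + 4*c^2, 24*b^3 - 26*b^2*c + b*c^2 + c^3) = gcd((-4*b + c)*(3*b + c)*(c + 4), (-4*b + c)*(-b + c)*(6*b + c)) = 4*b - c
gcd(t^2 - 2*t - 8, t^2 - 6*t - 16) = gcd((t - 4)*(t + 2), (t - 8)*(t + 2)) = t + 2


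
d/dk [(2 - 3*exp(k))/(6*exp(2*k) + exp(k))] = 2*(9*exp(2*k) - 12*exp(k) - 1)*exp(-k)/(36*exp(2*k) + 12*exp(k) + 1)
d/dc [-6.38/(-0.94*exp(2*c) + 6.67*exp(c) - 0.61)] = (42.5546 - 11.9944*exp(c))*exp(c)/(0.94*exp(2*c) - 6.67*exp(c) + 0.61)^2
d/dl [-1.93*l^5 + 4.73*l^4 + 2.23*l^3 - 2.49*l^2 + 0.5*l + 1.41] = -9.65*l^4 + 18.92*l^3 + 6.69*l^2 - 4.98*l + 0.5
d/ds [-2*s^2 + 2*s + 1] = 2 - 4*s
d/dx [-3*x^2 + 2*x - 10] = 2 - 6*x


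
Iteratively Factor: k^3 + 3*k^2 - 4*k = (k + 4)*(k^2 - k) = (k - 1)*(k + 4)*(k)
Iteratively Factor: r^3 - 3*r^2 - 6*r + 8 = (r - 4)*(r^2 + r - 2) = (r - 4)*(r - 1)*(r + 2)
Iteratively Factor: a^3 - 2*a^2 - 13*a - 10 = (a + 1)*(a^2 - 3*a - 10) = (a + 1)*(a + 2)*(a - 5)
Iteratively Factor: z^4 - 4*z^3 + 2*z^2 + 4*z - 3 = (z - 1)*(z^3 - 3*z^2 - z + 3) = (z - 1)*(z + 1)*(z^2 - 4*z + 3) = (z - 3)*(z - 1)*(z + 1)*(z - 1)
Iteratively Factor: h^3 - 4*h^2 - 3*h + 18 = (h - 3)*(h^2 - h - 6) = (h - 3)^2*(h + 2)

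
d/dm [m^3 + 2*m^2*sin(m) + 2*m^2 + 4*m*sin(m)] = 2*m^2*cos(m) + 3*m^2 + 4*sqrt(2)*m*sin(m + pi/4) + 4*m + 4*sin(m)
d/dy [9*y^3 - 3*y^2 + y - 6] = 27*y^2 - 6*y + 1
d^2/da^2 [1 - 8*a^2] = -16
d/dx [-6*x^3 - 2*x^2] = 2*x*(-9*x - 2)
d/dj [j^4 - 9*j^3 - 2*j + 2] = 4*j^3 - 27*j^2 - 2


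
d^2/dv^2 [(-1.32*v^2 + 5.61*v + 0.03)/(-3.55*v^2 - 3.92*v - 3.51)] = (-178.13829*v^3 - 100.95561*v^2 + 416.91555*v + 186.728934)/(44.738875*v^6 + 148.2054*v^5 + 296.356485*v^4 + 353.307248*v^3 + 293.017257*v^2 + 144.884376*v + 43.243551)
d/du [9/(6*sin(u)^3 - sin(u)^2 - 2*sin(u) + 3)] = 18*(-9*sin(u)^2 + sin(u) + 1)*cos(u)/(6*sin(u)^3 - sin(u)^2 - 2*sin(u) + 3)^2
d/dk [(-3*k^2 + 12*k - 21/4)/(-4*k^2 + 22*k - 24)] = 3*(-12*k^2 + 68*k - 115)/(8*(4*k^4 - 44*k^3 + 169*k^2 - 264*k + 144))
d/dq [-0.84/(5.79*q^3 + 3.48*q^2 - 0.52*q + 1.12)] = (14.5908*q^2 + 5.8464*q - 0.4368)/(5.79*q^3 + 3.48*q^2 - 0.52*q + 1.12)^2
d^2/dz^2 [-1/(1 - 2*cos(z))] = 2*(-cos(z) - cos(2*z) + 3)/(2*cos(z) - 1)^3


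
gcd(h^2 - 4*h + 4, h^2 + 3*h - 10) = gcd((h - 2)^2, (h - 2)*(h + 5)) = h - 2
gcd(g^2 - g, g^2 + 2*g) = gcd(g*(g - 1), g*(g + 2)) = g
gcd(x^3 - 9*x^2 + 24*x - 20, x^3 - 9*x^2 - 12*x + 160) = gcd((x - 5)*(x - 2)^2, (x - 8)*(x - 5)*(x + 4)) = x - 5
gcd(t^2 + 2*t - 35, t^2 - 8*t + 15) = t - 5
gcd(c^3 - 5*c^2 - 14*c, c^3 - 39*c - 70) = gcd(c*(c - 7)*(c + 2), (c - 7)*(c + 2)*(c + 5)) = c^2 - 5*c - 14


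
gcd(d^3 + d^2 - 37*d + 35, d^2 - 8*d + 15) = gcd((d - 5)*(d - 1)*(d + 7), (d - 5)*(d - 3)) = d - 5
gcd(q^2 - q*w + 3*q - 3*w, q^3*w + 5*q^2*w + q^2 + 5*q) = 1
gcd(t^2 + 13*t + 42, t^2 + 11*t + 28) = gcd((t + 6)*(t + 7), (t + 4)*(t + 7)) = t + 7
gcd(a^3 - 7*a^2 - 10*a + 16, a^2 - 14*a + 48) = a - 8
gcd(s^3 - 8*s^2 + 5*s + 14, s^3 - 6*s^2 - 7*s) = s^2 - 6*s - 7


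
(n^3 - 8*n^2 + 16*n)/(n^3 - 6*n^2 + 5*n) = (n^2 - 8*n + 16)/(n^2 - 6*n + 5)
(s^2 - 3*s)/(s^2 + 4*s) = (s - 3)/(s + 4)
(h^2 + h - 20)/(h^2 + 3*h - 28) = (h + 5)/(h + 7)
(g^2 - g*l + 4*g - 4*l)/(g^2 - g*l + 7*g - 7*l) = (g + 4)/(g + 7)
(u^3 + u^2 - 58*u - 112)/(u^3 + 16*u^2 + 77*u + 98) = (u - 8)/(u + 7)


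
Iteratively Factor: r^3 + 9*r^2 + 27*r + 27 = (r + 3)*(r^2 + 6*r + 9) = (r + 3)^2*(r + 3)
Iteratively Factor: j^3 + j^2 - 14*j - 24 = (j - 4)*(j^2 + 5*j + 6) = (j - 4)*(j + 2)*(j + 3)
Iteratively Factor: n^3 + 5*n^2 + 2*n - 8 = (n - 1)*(n^2 + 6*n + 8) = (n - 1)*(n + 2)*(n + 4)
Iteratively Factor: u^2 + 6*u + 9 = (u + 3)*(u + 3)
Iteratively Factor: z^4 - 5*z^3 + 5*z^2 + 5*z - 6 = (z - 1)*(z^3 - 4*z^2 + z + 6) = (z - 1)*(z + 1)*(z^2 - 5*z + 6) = (z - 2)*(z - 1)*(z + 1)*(z - 3)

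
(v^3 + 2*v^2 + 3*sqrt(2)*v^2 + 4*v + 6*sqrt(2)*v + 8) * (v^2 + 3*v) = v^5 + 3*sqrt(2)*v^4 + 5*v^4 + 10*v^3 + 15*sqrt(2)*v^3 + 20*v^2 + 18*sqrt(2)*v^2 + 24*v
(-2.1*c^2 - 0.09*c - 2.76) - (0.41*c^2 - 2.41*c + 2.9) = -2.51*c^2 + 2.32*c - 5.66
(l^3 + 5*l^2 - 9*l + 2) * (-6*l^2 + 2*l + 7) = -6*l^5 - 28*l^4 + 71*l^3 + 5*l^2 - 59*l + 14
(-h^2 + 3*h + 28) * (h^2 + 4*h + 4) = -h^4 - h^3 + 36*h^2 + 124*h + 112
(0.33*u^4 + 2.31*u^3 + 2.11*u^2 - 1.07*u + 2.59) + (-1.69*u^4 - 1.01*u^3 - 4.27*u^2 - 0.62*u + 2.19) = -1.36*u^4 + 1.3*u^3 - 2.16*u^2 - 1.69*u + 4.78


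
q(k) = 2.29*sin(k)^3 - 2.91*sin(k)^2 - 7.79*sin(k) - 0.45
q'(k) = 6.87*sin(k)^2*cos(k) - 5.82*sin(k)*cos(k) - 7.79*cos(k)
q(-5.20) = -8.02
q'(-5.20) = -3.55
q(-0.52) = 2.42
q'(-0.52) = -2.78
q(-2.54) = 2.61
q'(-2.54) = 1.89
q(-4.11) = -7.56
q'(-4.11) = 4.49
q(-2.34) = 2.80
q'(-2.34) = 0.04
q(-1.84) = 2.30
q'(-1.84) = -1.12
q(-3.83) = -5.99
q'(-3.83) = 6.73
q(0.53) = -4.84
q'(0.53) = -7.74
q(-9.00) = 2.11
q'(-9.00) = 3.85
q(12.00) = 2.54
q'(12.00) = -2.27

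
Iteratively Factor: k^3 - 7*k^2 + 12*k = (k)*(k^2 - 7*k + 12) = k*(k - 3)*(k - 4)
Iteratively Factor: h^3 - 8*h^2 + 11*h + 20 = (h + 1)*(h^2 - 9*h + 20) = (h - 4)*(h + 1)*(h - 5)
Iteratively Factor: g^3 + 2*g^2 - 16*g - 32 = (g + 2)*(g^2 - 16) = (g + 2)*(g + 4)*(g - 4)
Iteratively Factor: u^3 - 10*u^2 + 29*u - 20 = (u - 1)*(u^2 - 9*u + 20) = (u - 4)*(u - 1)*(u - 5)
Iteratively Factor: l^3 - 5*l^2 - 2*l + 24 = (l + 2)*(l^2 - 7*l + 12) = (l - 3)*(l + 2)*(l - 4)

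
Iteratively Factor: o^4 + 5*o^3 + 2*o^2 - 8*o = (o + 2)*(o^3 + 3*o^2 - 4*o) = o*(o + 2)*(o^2 + 3*o - 4) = o*(o - 1)*(o + 2)*(o + 4)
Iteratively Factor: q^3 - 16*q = (q - 4)*(q^2 + 4*q) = q*(q - 4)*(q + 4)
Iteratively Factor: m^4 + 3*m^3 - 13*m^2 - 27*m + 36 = (m + 4)*(m^3 - m^2 - 9*m + 9) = (m + 3)*(m + 4)*(m^2 - 4*m + 3) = (m - 1)*(m + 3)*(m + 4)*(m - 3)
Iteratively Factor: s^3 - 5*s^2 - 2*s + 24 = (s - 3)*(s^2 - 2*s - 8) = (s - 4)*(s - 3)*(s + 2)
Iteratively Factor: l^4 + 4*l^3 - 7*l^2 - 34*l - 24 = (l - 3)*(l^3 + 7*l^2 + 14*l + 8) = (l - 3)*(l + 1)*(l^2 + 6*l + 8) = (l - 3)*(l + 1)*(l + 2)*(l + 4)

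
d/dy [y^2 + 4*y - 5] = 2*y + 4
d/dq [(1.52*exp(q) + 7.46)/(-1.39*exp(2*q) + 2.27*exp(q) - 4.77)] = (2.1128*exp(2*q) + 20.7388*exp(q) - 24.1846)*exp(q)/(1.9321*exp(4*q) - 6.3106*exp(3*q) + 18.4135*exp(2*q) - 21.6558*exp(q) + 22.7529)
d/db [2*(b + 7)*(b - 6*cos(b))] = 2*b + 2*(b + 7)*(6*sin(b) + 1) - 12*cos(b)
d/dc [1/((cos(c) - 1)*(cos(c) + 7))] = 2*(cos(c) + 3)*sin(c)/((cos(c) - 1)^2*(cos(c) + 7)^2)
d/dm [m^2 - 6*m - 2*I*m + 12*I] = 2*m - 6 - 2*I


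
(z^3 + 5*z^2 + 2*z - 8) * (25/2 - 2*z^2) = -2*z^5 - 10*z^4 + 17*z^3/2 + 157*z^2/2 + 25*z - 100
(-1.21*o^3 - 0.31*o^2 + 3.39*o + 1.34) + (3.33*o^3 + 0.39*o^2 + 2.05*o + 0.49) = 2.12*o^3 + 0.08*o^2 + 5.44*o + 1.83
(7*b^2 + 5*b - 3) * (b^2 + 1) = 7*b^4 + 5*b^3 + 4*b^2 + 5*b - 3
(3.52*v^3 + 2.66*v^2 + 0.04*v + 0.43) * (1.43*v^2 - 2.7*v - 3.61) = 5.0336*v^5 - 5.7002*v^4 - 19.832*v^3 - 9.0957*v^2 - 1.3054*v - 1.5523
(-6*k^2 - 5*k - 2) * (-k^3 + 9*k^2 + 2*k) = 6*k^5 - 49*k^4 - 55*k^3 - 28*k^2 - 4*k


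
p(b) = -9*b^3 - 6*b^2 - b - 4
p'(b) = -27*b^2 - 12*b - 1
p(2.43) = -171.00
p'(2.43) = -189.59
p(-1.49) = 13.94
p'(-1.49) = -43.06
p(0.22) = -4.61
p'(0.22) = -4.95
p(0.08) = -4.12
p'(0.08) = -2.13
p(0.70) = -10.73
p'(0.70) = -22.63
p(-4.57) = 734.26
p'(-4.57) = -510.05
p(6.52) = -2760.09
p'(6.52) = -1227.02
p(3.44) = -444.81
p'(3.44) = -361.79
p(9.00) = -7060.00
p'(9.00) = -2296.00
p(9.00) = -7060.00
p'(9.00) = -2296.00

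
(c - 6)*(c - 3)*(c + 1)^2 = c^4 - 7*c^3 + c^2 + 27*c + 18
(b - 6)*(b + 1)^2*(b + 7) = b^4 + 3*b^3 - 39*b^2 - 83*b - 42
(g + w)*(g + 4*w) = g^2 + 5*g*w + 4*w^2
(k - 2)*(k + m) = k^2 + k*m - 2*k - 2*m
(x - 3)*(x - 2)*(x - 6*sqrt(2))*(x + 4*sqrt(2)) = x^4 - 5*x^3 - 2*sqrt(2)*x^3 - 42*x^2 + 10*sqrt(2)*x^2 - 12*sqrt(2)*x + 240*x - 288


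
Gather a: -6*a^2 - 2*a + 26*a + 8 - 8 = -6*a^2 + 24*a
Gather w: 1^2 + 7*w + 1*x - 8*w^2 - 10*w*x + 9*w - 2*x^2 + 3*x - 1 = -8*w^2 + w*(16 - 10*x) - 2*x^2 + 4*x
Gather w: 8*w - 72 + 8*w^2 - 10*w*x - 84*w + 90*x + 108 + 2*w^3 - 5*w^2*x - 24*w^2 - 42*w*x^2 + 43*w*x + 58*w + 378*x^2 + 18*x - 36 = 2*w^3 + w^2*(-5*x - 16) + w*(-42*x^2 + 33*x - 18) + 378*x^2 + 108*x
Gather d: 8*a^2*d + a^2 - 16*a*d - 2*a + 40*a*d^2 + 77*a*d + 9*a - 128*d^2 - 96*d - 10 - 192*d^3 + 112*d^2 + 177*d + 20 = a^2 + 7*a - 192*d^3 + d^2*(40*a - 16) + d*(8*a^2 + 61*a + 81) + 10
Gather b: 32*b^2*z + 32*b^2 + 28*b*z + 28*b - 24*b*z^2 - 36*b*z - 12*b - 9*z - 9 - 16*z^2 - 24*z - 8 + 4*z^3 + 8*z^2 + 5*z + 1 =b^2*(32*z + 32) + b*(-24*z^2 - 8*z + 16) + 4*z^3 - 8*z^2 - 28*z - 16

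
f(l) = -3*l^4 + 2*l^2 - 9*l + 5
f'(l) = -12*l^3 + 4*l - 9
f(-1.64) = 3.44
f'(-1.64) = 37.37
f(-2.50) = -77.19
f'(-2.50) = 168.50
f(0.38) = 1.81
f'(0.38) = -8.14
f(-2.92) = -169.77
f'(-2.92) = 278.09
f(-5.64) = -2916.17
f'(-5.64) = 2121.31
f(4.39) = -1110.21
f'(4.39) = -1006.69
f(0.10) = 4.12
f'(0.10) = -8.61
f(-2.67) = -109.18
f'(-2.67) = 208.73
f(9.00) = -19597.00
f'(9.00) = -8721.00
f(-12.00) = -61807.00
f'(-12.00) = 20679.00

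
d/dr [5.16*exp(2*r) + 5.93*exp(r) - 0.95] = (10.32*exp(r) + 5.93)*exp(r)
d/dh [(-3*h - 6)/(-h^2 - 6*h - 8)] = -3/(h^2 + 8*h + 16)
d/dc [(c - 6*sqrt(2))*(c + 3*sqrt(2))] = 2*c - 3*sqrt(2)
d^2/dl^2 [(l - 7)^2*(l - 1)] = 6*l - 30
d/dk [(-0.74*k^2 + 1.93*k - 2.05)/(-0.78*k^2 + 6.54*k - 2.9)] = (-3.3342*k^2 + 1.094*k + 7.81)/(0.6084*k^4 - 10.2024*k^3 + 47.2956*k^2 - 37.932*k + 8.41)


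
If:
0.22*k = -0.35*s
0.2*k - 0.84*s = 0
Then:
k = 0.00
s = 0.00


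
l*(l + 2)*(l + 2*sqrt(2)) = l^3 + 2*l^2 + 2*sqrt(2)*l^2 + 4*sqrt(2)*l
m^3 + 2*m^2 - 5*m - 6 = (m - 2)*(m + 1)*(m + 3)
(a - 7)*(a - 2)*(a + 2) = a^3 - 7*a^2 - 4*a + 28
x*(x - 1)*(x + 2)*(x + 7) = x^4 + 8*x^3 + 5*x^2 - 14*x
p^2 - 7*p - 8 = (p - 8)*(p + 1)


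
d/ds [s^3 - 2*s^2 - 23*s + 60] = 3*s^2 - 4*s - 23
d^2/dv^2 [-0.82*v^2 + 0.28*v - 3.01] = -1.64000000000000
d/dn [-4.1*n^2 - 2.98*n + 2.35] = -8.2*n - 2.98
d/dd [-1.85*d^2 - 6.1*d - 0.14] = -3.7*d - 6.1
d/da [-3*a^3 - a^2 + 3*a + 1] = -9*a^2 - 2*a + 3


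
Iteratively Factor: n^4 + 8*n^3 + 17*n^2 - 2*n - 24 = (n - 1)*(n^3 + 9*n^2 + 26*n + 24) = (n - 1)*(n + 3)*(n^2 + 6*n + 8) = (n - 1)*(n + 2)*(n + 3)*(n + 4)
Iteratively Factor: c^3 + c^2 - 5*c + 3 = (c - 1)*(c^2 + 2*c - 3) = (c - 1)^2*(c + 3)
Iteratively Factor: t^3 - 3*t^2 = (t)*(t^2 - 3*t) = t^2*(t - 3)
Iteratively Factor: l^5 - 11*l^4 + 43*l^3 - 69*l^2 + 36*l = (l - 4)*(l^4 - 7*l^3 + 15*l^2 - 9*l) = (l - 4)*(l - 3)*(l^3 - 4*l^2 + 3*l) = (l - 4)*(l - 3)*(l - 1)*(l^2 - 3*l) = l*(l - 4)*(l - 3)*(l - 1)*(l - 3)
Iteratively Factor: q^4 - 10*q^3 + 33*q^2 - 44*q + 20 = (q - 2)*(q^3 - 8*q^2 + 17*q - 10) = (q - 2)^2*(q^2 - 6*q + 5) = (q - 5)*(q - 2)^2*(q - 1)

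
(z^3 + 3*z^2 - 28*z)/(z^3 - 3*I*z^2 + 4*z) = (z^2 + 3*z - 28)/(z^2 - 3*I*z + 4)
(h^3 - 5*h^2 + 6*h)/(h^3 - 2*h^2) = (h - 3)/h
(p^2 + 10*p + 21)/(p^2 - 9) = (p + 7)/(p - 3)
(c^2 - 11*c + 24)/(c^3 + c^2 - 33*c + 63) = (c - 8)/(c^2 + 4*c - 21)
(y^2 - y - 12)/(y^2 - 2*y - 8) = (y + 3)/(y + 2)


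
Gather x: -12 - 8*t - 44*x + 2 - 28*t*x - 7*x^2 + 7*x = -8*t - 7*x^2 + x*(-28*t - 37) - 10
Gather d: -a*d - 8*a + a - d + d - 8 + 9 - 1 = -a*d - 7*a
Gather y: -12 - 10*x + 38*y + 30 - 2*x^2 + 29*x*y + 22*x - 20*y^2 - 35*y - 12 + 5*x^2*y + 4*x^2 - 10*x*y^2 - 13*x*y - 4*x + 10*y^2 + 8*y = 2*x^2 + 8*x + y^2*(-10*x - 10) + y*(5*x^2 + 16*x + 11) + 6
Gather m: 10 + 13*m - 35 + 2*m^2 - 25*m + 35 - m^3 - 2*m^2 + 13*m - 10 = -m^3 + m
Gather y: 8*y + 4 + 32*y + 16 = 40*y + 20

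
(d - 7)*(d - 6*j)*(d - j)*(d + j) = d^4 - 6*d^3*j - 7*d^3 - d^2*j^2 + 42*d^2*j + 6*d*j^3 + 7*d*j^2 - 42*j^3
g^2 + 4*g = g*(g + 4)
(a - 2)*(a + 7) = a^2 + 5*a - 14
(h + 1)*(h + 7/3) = h^2 + 10*h/3 + 7/3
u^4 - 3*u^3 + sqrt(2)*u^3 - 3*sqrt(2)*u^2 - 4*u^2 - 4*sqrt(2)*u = u*(u - 4)*(u + 1)*(u + sqrt(2))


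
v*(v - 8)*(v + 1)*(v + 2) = v^4 - 5*v^3 - 22*v^2 - 16*v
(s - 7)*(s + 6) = s^2 - s - 42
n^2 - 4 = (n - 2)*(n + 2)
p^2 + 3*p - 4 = (p - 1)*(p + 4)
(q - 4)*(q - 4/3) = q^2 - 16*q/3 + 16/3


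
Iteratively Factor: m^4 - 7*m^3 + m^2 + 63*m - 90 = (m + 3)*(m^3 - 10*m^2 + 31*m - 30) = (m - 5)*(m + 3)*(m^2 - 5*m + 6) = (m - 5)*(m - 3)*(m + 3)*(m - 2)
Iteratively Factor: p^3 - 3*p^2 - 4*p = (p)*(p^2 - 3*p - 4) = p*(p - 4)*(p + 1)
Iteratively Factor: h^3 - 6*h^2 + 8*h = (h - 4)*(h^2 - 2*h) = h*(h - 4)*(h - 2)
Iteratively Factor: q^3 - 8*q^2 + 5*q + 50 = (q + 2)*(q^2 - 10*q + 25) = (q - 5)*(q + 2)*(q - 5)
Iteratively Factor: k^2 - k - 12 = (k + 3)*(k - 4)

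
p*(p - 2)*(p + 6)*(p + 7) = p^4 + 11*p^3 + 16*p^2 - 84*p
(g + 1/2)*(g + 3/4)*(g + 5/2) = g^3 + 15*g^2/4 + 7*g/2 + 15/16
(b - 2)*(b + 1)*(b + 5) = b^3 + 4*b^2 - 7*b - 10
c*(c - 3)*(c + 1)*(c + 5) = c^4 + 3*c^3 - 13*c^2 - 15*c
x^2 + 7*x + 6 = (x + 1)*(x + 6)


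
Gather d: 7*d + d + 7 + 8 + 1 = 8*d + 16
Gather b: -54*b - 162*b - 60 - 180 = -216*b - 240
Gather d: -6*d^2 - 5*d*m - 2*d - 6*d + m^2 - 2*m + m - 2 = -6*d^2 + d*(-5*m - 8) + m^2 - m - 2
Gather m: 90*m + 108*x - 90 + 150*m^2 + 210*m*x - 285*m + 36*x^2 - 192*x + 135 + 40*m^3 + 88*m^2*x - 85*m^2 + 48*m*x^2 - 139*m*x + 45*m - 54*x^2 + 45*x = 40*m^3 + m^2*(88*x + 65) + m*(48*x^2 + 71*x - 150) - 18*x^2 - 39*x + 45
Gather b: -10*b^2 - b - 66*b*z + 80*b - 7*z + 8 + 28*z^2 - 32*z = -10*b^2 + b*(79 - 66*z) + 28*z^2 - 39*z + 8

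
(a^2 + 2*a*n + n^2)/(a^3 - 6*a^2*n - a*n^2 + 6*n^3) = (a + n)/(a^2 - 7*a*n + 6*n^2)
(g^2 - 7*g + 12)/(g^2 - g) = (g^2 - 7*g + 12)/(g*(g - 1))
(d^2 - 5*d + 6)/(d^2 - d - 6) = (d - 2)/(d + 2)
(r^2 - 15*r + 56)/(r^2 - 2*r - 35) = (r - 8)/(r + 5)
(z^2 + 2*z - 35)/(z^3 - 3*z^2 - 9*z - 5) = (z + 7)/(z^2 + 2*z + 1)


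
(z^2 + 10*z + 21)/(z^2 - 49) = (z + 3)/(z - 7)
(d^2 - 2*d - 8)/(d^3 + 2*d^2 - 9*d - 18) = (d - 4)/(d^2 - 9)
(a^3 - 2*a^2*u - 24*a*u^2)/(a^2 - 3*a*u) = (a^2 - 2*a*u - 24*u^2)/(a - 3*u)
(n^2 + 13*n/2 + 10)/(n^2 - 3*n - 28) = (n + 5/2)/(n - 7)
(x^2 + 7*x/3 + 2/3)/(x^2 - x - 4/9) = 3*(x + 2)/(3*x - 4)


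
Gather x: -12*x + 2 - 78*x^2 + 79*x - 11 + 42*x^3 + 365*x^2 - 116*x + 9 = 42*x^3 + 287*x^2 - 49*x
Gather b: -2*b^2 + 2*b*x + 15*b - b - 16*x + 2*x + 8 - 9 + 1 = -2*b^2 + b*(2*x + 14) - 14*x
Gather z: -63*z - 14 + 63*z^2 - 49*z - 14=63*z^2 - 112*z - 28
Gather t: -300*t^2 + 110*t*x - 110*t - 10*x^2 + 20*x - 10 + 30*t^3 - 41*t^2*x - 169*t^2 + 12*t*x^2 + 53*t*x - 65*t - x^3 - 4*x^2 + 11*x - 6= 30*t^3 + t^2*(-41*x - 469) + t*(12*x^2 + 163*x - 175) - x^3 - 14*x^2 + 31*x - 16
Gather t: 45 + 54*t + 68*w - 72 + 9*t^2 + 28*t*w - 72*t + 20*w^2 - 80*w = 9*t^2 + t*(28*w - 18) + 20*w^2 - 12*w - 27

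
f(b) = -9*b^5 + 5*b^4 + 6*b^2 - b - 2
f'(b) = -45*b^4 + 20*b^3 + 12*b - 1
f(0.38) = -1.48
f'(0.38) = 3.72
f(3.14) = -2207.13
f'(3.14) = -3718.66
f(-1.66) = 167.60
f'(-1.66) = -454.11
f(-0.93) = 14.12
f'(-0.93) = -61.91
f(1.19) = -6.14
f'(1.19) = -43.26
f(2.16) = -290.49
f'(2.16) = -753.08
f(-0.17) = -1.65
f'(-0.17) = -3.18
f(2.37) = -485.87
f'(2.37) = -1126.05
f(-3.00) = 2647.00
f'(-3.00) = -4222.00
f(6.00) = -63296.00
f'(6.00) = -53929.00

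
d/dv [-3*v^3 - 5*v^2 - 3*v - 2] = -9*v^2 - 10*v - 3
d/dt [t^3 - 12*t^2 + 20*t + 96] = 3*t^2 - 24*t + 20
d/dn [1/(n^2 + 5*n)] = (-2*n - 5)/(n^2*(n + 5)^2)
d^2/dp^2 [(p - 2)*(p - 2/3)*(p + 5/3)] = 6*p - 2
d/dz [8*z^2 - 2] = 16*z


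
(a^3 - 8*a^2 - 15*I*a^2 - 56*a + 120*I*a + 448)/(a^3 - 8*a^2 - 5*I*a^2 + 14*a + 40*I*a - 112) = (a - 8*I)/(a + 2*I)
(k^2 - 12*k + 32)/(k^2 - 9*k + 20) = (k - 8)/(k - 5)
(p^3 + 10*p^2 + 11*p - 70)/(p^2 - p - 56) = (p^2 + 3*p - 10)/(p - 8)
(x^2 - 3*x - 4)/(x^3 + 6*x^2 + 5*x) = (x - 4)/(x*(x + 5))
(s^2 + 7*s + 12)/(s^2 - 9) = (s + 4)/(s - 3)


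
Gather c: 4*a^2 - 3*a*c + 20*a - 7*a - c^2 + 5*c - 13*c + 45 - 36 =4*a^2 + 13*a - c^2 + c*(-3*a - 8) + 9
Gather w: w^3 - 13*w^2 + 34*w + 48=w^3 - 13*w^2 + 34*w + 48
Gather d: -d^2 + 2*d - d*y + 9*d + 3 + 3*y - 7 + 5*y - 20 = -d^2 + d*(11 - y) + 8*y - 24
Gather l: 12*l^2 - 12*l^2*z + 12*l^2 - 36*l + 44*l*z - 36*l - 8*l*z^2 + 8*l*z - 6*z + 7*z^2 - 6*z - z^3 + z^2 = l^2*(24 - 12*z) + l*(-8*z^2 + 52*z - 72) - z^3 + 8*z^2 - 12*z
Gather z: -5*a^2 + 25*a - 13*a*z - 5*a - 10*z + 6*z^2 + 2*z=-5*a^2 + 20*a + 6*z^2 + z*(-13*a - 8)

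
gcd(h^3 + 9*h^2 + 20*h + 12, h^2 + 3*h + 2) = h^2 + 3*h + 2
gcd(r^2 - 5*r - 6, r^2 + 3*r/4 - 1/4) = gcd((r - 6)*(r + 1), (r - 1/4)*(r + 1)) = r + 1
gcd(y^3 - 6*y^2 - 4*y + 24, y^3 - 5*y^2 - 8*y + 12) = y^2 - 4*y - 12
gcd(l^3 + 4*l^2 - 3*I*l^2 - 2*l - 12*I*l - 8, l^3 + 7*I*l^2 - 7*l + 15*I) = l - I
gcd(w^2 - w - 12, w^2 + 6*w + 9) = w + 3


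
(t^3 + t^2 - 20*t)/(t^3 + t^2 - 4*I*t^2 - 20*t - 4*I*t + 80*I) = t/(t - 4*I)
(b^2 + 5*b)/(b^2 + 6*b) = (b + 5)/(b + 6)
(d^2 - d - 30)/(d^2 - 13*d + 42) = (d + 5)/(d - 7)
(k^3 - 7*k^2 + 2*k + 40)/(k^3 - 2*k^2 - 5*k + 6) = (k^2 - 9*k + 20)/(k^2 - 4*k + 3)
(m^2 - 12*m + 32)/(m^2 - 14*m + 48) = (m - 4)/(m - 6)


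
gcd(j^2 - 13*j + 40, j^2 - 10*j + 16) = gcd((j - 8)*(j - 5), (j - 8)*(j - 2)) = j - 8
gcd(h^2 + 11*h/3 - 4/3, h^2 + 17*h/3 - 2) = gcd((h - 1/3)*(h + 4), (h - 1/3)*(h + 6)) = h - 1/3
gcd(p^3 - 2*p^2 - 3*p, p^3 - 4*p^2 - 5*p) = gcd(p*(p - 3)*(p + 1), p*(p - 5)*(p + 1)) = p^2 + p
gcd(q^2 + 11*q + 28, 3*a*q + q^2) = 1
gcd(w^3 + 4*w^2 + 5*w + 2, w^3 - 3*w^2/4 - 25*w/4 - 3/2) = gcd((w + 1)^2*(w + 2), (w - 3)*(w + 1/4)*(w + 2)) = w + 2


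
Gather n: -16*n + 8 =8 - 16*n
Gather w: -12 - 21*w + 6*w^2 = 6*w^2 - 21*w - 12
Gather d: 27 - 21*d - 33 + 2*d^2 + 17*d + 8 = 2*d^2 - 4*d + 2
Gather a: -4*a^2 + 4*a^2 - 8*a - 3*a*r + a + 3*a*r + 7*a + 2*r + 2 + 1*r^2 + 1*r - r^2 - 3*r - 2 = 0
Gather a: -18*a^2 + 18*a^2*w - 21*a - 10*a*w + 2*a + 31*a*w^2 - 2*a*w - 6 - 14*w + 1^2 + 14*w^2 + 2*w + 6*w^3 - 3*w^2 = a^2*(18*w - 18) + a*(31*w^2 - 12*w - 19) + 6*w^3 + 11*w^2 - 12*w - 5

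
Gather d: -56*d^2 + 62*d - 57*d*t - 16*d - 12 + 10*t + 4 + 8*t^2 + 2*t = -56*d^2 + d*(46 - 57*t) + 8*t^2 + 12*t - 8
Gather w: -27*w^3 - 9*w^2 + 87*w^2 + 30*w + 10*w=-27*w^3 + 78*w^2 + 40*w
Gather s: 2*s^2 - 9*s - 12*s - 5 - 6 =2*s^2 - 21*s - 11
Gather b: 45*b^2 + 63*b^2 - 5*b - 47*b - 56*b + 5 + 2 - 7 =108*b^2 - 108*b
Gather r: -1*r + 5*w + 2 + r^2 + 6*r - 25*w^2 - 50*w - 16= r^2 + 5*r - 25*w^2 - 45*w - 14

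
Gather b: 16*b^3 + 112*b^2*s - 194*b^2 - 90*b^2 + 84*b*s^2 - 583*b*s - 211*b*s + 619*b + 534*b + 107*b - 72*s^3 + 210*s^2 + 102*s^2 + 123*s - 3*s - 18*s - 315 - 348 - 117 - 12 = 16*b^3 + b^2*(112*s - 284) + b*(84*s^2 - 794*s + 1260) - 72*s^3 + 312*s^2 + 102*s - 792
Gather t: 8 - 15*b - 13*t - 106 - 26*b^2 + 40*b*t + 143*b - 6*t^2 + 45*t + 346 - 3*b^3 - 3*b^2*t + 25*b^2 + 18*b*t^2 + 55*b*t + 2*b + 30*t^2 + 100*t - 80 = -3*b^3 - b^2 + 130*b + t^2*(18*b + 24) + t*(-3*b^2 + 95*b + 132) + 168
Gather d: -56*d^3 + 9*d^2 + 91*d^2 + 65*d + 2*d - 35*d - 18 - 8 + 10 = -56*d^3 + 100*d^2 + 32*d - 16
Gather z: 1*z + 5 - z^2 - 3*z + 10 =-z^2 - 2*z + 15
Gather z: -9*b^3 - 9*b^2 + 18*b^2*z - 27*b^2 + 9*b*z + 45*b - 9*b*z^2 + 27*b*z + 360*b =-9*b^3 - 36*b^2 - 9*b*z^2 + 405*b + z*(18*b^2 + 36*b)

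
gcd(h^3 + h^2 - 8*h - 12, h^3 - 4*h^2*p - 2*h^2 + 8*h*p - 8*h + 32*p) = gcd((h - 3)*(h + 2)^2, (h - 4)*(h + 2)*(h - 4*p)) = h + 2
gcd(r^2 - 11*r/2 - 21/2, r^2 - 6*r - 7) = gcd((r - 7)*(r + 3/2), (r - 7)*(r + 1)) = r - 7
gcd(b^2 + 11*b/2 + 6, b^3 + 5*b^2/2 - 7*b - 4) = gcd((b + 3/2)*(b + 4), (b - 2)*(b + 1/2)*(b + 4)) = b + 4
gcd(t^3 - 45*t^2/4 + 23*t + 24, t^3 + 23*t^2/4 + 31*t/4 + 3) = t + 3/4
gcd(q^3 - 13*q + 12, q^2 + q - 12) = q^2 + q - 12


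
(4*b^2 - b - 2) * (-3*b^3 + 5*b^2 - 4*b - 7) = -12*b^5 + 23*b^4 - 15*b^3 - 34*b^2 + 15*b + 14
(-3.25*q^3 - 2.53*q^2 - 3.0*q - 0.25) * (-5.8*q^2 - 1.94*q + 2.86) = 18.85*q^5 + 20.979*q^4 + 13.0132*q^3 + 0.0342000000000009*q^2 - 8.095*q - 0.715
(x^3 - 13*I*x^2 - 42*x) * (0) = 0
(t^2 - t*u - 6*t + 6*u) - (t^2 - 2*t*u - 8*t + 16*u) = t*u + 2*t - 10*u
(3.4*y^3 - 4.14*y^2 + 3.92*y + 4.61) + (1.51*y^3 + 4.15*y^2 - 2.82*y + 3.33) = 4.91*y^3 + 0.0100000000000007*y^2 + 1.1*y + 7.94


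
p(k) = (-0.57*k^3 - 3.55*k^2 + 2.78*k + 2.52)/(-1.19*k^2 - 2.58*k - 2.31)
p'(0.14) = 0.49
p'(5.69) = 0.62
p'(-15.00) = 0.52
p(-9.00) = -1.40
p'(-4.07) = 1.27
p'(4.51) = 0.68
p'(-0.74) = -7.67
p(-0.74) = 1.19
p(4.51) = 2.87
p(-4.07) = 2.53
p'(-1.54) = -1.79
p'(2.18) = 0.94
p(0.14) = -1.05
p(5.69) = 3.63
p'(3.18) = 0.79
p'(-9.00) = 0.60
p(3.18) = 1.90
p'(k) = (2.38*k + 2.58)*(-0.57*k^3 - 3.55*k^2 + 2.78*k + 2.52)/(-1.19*k^2 - 2.58*k - 2.31)^2 + (-1.71*k^2 - 7.1*k + 2.78)/(-1.19*k^2 - 2.58*k - 2.31)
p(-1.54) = 6.99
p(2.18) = 1.04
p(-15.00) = -4.69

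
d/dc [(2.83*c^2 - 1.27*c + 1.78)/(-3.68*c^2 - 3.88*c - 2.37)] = (-15.654*c^2 - 0.3134*c + 9.9163)/(13.5424*c^4 + 28.5568*c^3 + 32.4976*c^2 + 18.3912*c + 5.6169)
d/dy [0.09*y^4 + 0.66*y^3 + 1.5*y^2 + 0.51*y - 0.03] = 0.36*y^3 + 1.98*y^2 + 3.0*y + 0.51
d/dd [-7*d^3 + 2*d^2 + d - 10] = -21*d^2 + 4*d + 1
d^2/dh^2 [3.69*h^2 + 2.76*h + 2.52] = 7.38000000000000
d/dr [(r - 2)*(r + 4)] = 2*r + 2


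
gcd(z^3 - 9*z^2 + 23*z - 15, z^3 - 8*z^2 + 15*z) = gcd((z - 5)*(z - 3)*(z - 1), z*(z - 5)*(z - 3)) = z^2 - 8*z + 15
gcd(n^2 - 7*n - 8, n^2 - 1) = n + 1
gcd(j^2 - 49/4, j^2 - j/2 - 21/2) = j - 7/2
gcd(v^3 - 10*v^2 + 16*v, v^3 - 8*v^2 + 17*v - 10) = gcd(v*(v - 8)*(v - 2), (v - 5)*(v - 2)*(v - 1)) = v - 2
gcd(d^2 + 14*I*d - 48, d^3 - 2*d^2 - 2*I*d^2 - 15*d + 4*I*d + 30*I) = 1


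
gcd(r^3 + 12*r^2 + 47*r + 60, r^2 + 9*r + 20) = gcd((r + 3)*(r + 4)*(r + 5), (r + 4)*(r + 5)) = r^2 + 9*r + 20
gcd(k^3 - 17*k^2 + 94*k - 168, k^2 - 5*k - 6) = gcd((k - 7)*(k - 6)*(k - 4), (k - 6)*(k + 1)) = k - 6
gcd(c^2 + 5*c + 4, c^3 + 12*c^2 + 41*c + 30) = c + 1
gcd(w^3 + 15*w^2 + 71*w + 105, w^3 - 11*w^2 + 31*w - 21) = 1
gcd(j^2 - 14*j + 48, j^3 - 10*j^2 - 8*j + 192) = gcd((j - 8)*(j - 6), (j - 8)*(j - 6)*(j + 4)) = j^2 - 14*j + 48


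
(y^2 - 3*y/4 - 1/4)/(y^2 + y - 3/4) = (4*y^2 - 3*y - 1)/(4*y^2 + 4*y - 3)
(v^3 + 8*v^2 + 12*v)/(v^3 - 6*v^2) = (v^2 + 8*v + 12)/(v*(v - 6))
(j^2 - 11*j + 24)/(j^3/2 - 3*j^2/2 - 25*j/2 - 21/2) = 2*(-j^2 + 11*j - 24)/(-j^3 + 3*j^2 + 25*j + 21)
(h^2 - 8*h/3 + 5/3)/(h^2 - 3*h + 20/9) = 3*(h - 1)/(3*h - 4)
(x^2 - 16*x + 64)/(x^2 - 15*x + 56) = (x - 8)/(x - 7)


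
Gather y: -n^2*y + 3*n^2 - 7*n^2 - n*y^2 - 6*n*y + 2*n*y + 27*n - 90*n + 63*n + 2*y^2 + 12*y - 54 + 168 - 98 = -4*n^2 + y^2*(2 - n) + y*(-n^2 - 4*n + 12) + 16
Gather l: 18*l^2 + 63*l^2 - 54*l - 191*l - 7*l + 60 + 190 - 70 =81*l^2 - 252*l + 180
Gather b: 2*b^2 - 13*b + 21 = 2*b^2 - 13*b + 21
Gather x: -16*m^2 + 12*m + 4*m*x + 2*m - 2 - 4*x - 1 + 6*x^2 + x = -16*m^2 + 14*m + 6*x^2 + x*(4*m - 3) - 3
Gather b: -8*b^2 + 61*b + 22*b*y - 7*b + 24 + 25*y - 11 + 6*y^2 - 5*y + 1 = -8*b^2 + b*(22*y + 54) + 6*y^2 + 20*y + 14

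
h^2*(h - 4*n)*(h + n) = h^4 - 3*h^3*n - 4*h^2*n^2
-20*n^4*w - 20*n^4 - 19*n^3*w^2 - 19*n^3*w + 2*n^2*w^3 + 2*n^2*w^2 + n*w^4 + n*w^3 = (-4*n + w)*(n + w)*(5*n + w)*(n*w + n)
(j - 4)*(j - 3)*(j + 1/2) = j^3 - 13*j^2/2 + 17*j/2 + 6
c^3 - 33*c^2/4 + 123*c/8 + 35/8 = (c - 5)*(c - 7/2)*(c + 1/4)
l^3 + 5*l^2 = l^2*(l + 5)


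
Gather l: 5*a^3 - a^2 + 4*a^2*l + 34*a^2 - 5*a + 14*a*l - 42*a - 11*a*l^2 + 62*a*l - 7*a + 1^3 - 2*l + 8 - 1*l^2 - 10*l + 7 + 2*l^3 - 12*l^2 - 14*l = 5*a^3 + 33*a^2 - 54*a + 2*l^3 + l^2*(-11*a - 13) + l*(4*a^2 + 76*a - 26) + 16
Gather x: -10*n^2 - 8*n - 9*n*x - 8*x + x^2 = -10*n^2 - 8*n + x^2 + x*(-9*n - 8)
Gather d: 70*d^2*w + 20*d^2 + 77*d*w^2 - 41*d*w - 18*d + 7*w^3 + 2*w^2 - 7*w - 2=d^2*(70*w + 20) + d*(77*w^2 - 41*w - 18) + 7*w^3 + 2*w^2 - 7*w - 2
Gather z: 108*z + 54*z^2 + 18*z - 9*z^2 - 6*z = 45*z^2 + 120*z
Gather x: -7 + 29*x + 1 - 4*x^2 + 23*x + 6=-4*x^2 + 52*x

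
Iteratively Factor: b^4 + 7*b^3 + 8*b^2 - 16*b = (b + 4)*(b^3 + 3*b^2 - 4*b) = b*(b + 4)*(b^2 + 3*b - 4) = b*(b + 4)^2*(b - 1)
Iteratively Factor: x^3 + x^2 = (x)*(x^2 + x) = x^2*(x + 1)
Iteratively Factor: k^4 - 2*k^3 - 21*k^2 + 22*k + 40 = (k + 4)*(k^3 - 6*k^2 + 3*k + 10) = (k - 2)*(k + 4)*(k^2 - 4*k - 5) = (k - 5)*(k - 2)*(k + 4)*(k + 1)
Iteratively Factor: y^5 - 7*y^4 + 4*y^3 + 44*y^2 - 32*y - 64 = (y + 1)*(y^4 - 8*y^3 + 12*y^2 + 32*y - 64) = (y - 4)*(y + 1)*(y^3 - 4*y^2 - 4*y + 16) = (y - 4)*(y + 1)*(y + 2)*(y^2 - 6*y + 8) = (y - 4)^2*(y + 1)*(y + 2)*(y - 2)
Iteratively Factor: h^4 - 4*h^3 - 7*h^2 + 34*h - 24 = (h + 3)*(h^3 - 7*h^2 + 14*h - 8) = (h - 2)*(h + 3)*(h^2 - 5*h + 4) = (h - 4)*(h - 2)*(h + 3)*(h - 1)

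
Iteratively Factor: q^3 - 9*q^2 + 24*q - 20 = (q - 2)*(q^2 - 7*q + 10) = (q - 5)*(q - 2)*(q - 2)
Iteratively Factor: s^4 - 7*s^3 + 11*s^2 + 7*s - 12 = (s + 1)*(s^3 - 8*s^2 + 19*s - 12) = (s - 4)*(s + 1)*(s^2 - 4*s + 3) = (s - 4)*(s - 3)*(s + 1)*(s - 1)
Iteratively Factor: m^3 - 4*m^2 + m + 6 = (m + 1)*(m^2 - 5*m + 6) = (m - 2)*(m + 1)*(m - 3)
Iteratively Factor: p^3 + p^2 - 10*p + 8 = (p - 1)*(p^2 + 2*p - 8) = (p - 2)*(p - 1)*(p + 4)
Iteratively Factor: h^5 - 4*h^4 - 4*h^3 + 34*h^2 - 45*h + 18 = (h - 1)*(h^4 - 3*h^3 - 7*h^2 + 27*h - 18) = (h - 2)*(h - 1)*(h^3 - h^2 - 9*h + 9) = (h - 2)*(h - 1)*(h + 3)*(h^2 - 4*h + 3) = (h - 3)*(h - 2)*(h - 1)*(h + 3)*(h - 1)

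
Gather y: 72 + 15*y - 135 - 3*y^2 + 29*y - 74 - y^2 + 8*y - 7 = -4*y^2 + 52*y - 144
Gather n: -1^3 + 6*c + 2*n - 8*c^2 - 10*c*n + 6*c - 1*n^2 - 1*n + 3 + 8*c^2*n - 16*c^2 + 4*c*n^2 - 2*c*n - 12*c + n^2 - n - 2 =-24*c^2 + 4*c*n^2 + n*(8*c^2 - 12*c)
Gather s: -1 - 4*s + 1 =-4*s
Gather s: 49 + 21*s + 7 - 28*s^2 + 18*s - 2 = -28*s^2 + 39*s + 54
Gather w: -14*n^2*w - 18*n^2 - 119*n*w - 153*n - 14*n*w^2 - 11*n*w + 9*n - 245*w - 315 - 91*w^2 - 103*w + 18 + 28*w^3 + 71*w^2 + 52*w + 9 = -18*n^2 - 144*n + 28*w^3 + w^2*(-14*n - 20) + w*(-14*n^2 - 130*n - 296) - 288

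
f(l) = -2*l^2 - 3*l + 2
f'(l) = -4*l - 3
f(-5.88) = -49.51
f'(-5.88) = 20.52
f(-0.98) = 3.02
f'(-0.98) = 0.92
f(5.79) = -82.42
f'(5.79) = -26.16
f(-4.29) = -21.94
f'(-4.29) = 14.16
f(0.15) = 1.50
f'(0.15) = -3.60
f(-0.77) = 3.12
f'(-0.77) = 0.08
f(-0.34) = 2.79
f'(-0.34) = -1.64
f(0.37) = 0.62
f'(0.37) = -4.48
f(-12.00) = -250.00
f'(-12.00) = 45.00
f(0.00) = 2.00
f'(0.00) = -3.00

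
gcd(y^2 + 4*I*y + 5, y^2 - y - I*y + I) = y - I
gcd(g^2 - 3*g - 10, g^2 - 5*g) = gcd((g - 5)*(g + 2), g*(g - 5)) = g - 5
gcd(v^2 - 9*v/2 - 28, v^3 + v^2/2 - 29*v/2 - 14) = v + 7/2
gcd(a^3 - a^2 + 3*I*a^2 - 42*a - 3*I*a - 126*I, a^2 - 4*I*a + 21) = a + 3*I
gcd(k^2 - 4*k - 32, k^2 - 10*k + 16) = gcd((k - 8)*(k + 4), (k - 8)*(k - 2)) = k - 8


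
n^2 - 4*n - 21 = (n - 7)*(n + 3)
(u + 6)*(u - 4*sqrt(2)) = u^2 - 4*sqrt(2)*u + 6*u - 24*sqrt(2)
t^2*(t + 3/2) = t^3 + 3*t^2/2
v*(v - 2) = v^2 - 2*v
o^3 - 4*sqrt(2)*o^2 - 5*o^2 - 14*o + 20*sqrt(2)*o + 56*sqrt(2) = (o - 7)*(o + 2)*(o - 4*sqrt(2))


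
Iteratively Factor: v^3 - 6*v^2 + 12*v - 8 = (v - 2)*(v^2 - 4*v + 4) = (v - 2)^2*(v - 2)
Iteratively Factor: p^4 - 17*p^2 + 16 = (p + 1)*(p^3 - p^2 - 16*p + 16) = (p - 4)*(p + 1)*(p^2 + 3*p - 4) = (p - 4)*(p + 1)*(p + 4)*(p - 1)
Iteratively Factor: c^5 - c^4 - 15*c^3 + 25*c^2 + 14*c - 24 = (c + 1)*(c^4 - 2*c^3 - 13*c^2 + 38*c - 24) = (c - 2)*(c + 1)*(c^3 - 13*c + 12) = (c - 3)*(c - 2)*(c + 1)*(c^2 + 3*c - 4) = (c - 3)*(c - 2)*(c + 1)*(c + 4)*(c - 1)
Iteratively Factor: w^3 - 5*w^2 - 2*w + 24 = (w - 4)*(w^2 - w - 6) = (w - 4)*(w + 2)*(w - 3)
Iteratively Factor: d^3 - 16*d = (d + 4)*(d^2 - 4*d) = (d - 4)*(d + 4)*(d)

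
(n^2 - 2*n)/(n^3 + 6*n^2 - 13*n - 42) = n*(n - 2)/(n^3 + 6*n^2 - 13*n - 42)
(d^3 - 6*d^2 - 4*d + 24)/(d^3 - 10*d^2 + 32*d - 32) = (d^2 - 4*d - 12)/(d^2 - 8*d + 16)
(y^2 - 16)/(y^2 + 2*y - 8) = (y - 4)/(y - 2)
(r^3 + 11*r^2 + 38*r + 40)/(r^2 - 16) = (r^2 + 7*r + 10)/(r - 4)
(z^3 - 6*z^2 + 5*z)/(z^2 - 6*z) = (z^2 - 6*z + 5)/(z - 6)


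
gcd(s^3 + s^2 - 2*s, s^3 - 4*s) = s^2 + 2*s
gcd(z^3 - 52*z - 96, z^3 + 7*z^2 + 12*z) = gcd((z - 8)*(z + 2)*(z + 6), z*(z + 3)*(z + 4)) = 1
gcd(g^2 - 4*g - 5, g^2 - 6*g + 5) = g - 5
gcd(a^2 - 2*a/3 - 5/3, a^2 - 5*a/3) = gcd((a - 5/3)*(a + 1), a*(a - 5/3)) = a - 5/3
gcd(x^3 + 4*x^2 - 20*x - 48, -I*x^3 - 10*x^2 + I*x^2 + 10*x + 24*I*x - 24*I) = 1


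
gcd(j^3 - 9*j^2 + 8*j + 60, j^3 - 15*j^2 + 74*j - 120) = j^2 - 11*j + 30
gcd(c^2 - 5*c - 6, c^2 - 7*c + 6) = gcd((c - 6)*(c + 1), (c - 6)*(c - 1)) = c - 6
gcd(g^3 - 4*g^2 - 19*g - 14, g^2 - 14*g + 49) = g - 7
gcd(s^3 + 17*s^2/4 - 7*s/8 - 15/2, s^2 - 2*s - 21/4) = s + 3/2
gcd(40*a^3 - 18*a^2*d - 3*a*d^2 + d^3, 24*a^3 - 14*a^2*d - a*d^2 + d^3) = 8*a^2 - 2*a*d - d^2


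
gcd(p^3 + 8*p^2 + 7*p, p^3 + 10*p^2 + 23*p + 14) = p^2 + 8*p + 7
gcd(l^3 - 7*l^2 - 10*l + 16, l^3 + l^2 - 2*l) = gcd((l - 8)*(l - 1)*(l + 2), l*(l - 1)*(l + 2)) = l^2 + l - 2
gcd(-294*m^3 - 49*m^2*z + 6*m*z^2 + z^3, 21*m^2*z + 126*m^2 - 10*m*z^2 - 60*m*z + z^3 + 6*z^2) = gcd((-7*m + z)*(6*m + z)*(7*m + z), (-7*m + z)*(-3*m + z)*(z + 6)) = -7*m + z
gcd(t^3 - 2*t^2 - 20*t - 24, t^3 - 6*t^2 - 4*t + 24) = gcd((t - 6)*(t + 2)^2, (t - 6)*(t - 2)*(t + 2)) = t^2 - 4*t - 12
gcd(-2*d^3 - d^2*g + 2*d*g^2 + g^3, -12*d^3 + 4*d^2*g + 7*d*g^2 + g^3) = 2*d^2 - d*g - g^2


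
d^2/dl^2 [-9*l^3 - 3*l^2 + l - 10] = -54*l - 6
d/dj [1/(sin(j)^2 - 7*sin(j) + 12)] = (7 - 2*sin(j))*cos(j)/(sin(j)^2 - 7*sin(j) + 12)^2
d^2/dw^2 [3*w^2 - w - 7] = 6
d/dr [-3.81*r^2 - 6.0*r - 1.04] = -7.62*r - 6.0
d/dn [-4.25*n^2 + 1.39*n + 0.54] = 1.39 - 8.5*n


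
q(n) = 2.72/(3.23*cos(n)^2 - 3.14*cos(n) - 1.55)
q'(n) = 2.72*(6.46*sin(n)*cos(n) - 3.14*sin(n))/(3.23*cos(n)^2 - 3.14*cos(n) - 1.55)^2 = (17.5712*cos(n) - 8.5408)*sin(n)/(-3.23*cos(n)^2 + 3.14*cos(n) + 1.55)^2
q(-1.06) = -1.18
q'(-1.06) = -0.01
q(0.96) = -1.19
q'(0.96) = 0.24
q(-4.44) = -5.77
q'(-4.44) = -57.49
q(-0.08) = -1.85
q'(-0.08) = -0.33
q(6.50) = -1.77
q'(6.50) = 0.79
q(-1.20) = -1.20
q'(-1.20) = 0.40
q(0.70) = -1.32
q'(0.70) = 0.74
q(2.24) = 1.66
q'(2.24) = -5.66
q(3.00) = 0.58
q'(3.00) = -0.16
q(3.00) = 0.58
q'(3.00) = -0.16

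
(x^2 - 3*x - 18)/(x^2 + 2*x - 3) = (x - 6)/(x - 1)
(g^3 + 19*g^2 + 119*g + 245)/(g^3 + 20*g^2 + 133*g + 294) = (g + 5)/(g + 6)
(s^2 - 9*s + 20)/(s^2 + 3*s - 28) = (s - 5)/(s + 7)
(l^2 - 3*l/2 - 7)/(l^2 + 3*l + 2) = (l - 7/2)/(l + 1)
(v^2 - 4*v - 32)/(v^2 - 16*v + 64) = (v + 4)/(v - 8)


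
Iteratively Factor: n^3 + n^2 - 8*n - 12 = (n + 2)*(n^2 - n - 6) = (n + 2)^2*(n - 3)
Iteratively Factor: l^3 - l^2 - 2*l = (l - 2)*(l^2 + l) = l*(l - 2)*(l + 1)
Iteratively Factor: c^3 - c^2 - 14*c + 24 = (c - 2)*(c^2 + c - 12) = (c - 2)*(c + 4)*(c - 3)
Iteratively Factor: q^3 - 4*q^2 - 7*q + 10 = (q - 5)*(q^2 + q - 2) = (q - 5)*(q - 1)*(q + 2)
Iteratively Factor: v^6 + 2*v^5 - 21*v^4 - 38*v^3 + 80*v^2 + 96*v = (v + 3)*(v^5 - v^4 - 18*v^3 + 16*v^2 + 32*v) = v*(v + 3)*(v^4 - v^3 - 18*v^2 + 16*v + 32) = v*(v - 4)*(v + 3)*(v^3 + 3*v^2 - 6*v - 8) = v*(v - 4)*(v - 2)*(v + 3)*(v^2 + 5*v + 4) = v*(v - 4)*(v - 2)*(v + 1)*(v + 3)*(v + 4)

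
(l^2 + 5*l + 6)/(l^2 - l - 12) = (l + 2)/(l - 4)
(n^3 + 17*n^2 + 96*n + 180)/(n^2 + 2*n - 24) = (n^2 + 11*n + 30)/(n - 4)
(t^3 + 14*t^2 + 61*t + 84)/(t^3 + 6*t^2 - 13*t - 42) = (t^2 + 7*t + 12)/(t^2 - t - 6)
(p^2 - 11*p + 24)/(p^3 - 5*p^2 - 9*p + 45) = (p - 8)/(p^2 - 2*p - 15)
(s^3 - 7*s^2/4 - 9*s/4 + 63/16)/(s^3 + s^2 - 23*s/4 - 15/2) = (8*s^2 - 26*s + 21)/(4*(2*s^2 - s - 10))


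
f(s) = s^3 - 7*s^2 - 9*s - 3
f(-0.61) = -0.34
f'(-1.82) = 26.42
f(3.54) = -78.22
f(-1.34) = -5.92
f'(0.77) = -18.00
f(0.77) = -13.62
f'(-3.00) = 60.00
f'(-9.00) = 360.00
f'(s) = 3*s^2 - 14*s - 9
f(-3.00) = -66.00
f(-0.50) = -0.38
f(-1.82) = -15.84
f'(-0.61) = 0.66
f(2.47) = -52.87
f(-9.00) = -1218.00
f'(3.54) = -20.97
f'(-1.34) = 15.15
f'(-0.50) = -1.25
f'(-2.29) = 38.79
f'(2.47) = -25.28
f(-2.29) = -31.11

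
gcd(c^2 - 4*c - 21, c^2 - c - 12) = c + 3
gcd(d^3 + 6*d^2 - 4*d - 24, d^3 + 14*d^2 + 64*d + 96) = d + 6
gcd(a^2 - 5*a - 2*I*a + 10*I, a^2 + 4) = a - 2*I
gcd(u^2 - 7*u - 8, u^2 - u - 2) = u + 1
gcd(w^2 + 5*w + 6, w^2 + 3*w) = w + 3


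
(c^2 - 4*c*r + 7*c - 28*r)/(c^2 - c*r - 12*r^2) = (c + 7)/(c + 3*r)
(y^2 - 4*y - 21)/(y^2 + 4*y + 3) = (y - 7)/(y + 1)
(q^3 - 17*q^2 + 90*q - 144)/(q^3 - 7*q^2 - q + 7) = (q^3 - 17*q^2 + 90*q - 144)/(q^3 - 7*q^2 - q + 7)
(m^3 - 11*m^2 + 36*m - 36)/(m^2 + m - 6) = (m^2 - 9*m + 18)/(m + 3)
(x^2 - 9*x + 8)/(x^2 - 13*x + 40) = (x - 1)/(x - 5)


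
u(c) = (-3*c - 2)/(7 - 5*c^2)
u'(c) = 10*c*(-3*c - 2)/(7 - 5*c^2)^2 - 3/(7 - 5*c^2)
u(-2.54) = -0.22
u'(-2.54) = -0.10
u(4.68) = 0.16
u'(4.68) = -0.04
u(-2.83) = -0.20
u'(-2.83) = -0.08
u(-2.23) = -0.26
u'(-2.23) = -0.16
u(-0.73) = 0.04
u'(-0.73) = -0.77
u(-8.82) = -0.06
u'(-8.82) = -0.01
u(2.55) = 0.38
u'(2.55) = -0.26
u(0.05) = -0.31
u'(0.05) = -0.45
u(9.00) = 0.07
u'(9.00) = -0.00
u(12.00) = 0.05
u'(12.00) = 0.00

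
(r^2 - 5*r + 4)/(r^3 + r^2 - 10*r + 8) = (r - 4)/(r^2 + 2*r - 8)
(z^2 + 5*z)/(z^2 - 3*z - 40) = z/(z - 8)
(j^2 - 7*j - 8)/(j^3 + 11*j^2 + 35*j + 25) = (j - 8)/(j^2 + 10*j + 25)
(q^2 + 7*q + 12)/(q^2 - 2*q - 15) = (q + 4)/(q - 5)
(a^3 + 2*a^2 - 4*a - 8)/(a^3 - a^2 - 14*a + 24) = (a^2 + 4*a + 4)/(a^2 + a - 12)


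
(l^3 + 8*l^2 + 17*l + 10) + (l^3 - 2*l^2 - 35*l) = 2*l^3 + 6*l^2 - 18*l + 10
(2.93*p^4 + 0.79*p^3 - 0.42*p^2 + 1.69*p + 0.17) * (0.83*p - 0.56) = 2.4319*p^5 - 0.9851*p^4 - 0.791*p^3 + 1.6379*p^2 - 0.8053*p - 0.0952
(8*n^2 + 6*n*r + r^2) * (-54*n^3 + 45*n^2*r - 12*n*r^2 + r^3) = -432*n^5 + 36*n^4*r + 120*n^3*r^2 - 19*n^2*r^3 - 6*n*r^4 + r^5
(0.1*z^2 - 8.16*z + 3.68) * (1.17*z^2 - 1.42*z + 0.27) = 0.117*z^4 - 9.6892*z^3 + 15.9198*z^2 - 7.4288*z + 0.9936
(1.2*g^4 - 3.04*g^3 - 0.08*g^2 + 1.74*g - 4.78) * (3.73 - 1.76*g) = -2.112*g^5 + 9.8264*g^4 - 11.1984*g^3 - 3.3608*g^2 + 14.903*g - 17.8294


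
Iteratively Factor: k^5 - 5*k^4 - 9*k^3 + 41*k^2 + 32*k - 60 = (k - 1)*(k^4 - 4*k^3 - 13*k^2 + 28*k + 60) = (k - 3)*(k - 1)*(k^3 - k^2 - 16*k - 20) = (k - 5)*(k - 3)*(k - 1)*(k^2 + 4*k + 4) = (k - 5)*(k - 3)*(k - 1)*(k + 2)*(k + 2)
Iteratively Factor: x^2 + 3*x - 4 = (x - 1)*(x + 4)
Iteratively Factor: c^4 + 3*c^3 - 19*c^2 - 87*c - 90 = (c + 2)*(c^3 + c^2 - 21*c - 45) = (c + 2)*(c + 3)*(c^2 - 2*c - 15) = (c + 2)*(c + 3)^2*(c - 5)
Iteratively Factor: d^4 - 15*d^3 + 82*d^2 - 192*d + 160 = (d - 4)*(d^3 - 11*d^2 + 38*d - 40) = (d - 4)*(d - 2)*(d^2 - 9*d + 20) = (d - 4)^2*(d - 2)*(d - 5)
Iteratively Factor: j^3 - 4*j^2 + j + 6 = (j - 3)*(j^2 - j - 2) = (j - 3)*(j - 2)*(j + 1)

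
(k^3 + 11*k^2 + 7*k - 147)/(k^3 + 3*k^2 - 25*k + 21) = (k + 7)/(k - 1)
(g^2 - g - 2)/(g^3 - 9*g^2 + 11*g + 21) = (g - 2)/(g^2 - 10*g + 21)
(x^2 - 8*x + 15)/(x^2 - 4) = (x^2 - 8*x + 15)/(x^2 - 4)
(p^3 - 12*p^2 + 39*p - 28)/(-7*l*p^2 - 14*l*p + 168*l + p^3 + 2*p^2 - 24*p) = (p^2 - 8*p + 7)/(-7*l*p - 42*l + p^2 + 6*p)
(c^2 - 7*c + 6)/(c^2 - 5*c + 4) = (c - 6)/(c - 4)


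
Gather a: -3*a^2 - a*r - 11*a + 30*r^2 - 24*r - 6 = -3*a^2 + a*(-r - 11) + 30*r^2 - 24*r - 6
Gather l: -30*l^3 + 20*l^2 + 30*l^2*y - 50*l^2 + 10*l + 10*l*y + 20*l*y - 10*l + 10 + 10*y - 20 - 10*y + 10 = -30*l^3 + l^2*(30*y - 30) + 30*l*y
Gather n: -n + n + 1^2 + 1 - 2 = 0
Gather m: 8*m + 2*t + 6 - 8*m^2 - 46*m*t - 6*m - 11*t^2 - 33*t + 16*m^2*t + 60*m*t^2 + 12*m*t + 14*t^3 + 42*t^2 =m^2*(16*t - 8) + m*(60*t^2 - 34*t + 2) + 14*t^3 + 31*t^2 - 31*t + 6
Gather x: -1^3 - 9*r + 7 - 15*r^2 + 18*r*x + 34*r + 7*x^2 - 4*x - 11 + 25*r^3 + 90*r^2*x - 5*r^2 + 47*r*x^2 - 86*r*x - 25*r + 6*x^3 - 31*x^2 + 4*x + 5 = 25*r^3 - 20*r^2 + 6*x^3 + x^2*(47*r - 24) + x*(90*r^2 - 68*r)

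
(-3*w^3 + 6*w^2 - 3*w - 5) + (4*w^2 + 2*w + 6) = -3*w^3 + 10*w^2 - w + 1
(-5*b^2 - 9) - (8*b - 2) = -5*b^2 - 8*b - 7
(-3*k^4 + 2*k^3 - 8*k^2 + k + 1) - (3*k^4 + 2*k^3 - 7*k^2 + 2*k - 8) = -6*k^4 - k^2 - k + 9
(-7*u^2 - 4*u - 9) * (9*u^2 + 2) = -63*u^4 - 36*u^3 - 95*u^2 - 8*u - 18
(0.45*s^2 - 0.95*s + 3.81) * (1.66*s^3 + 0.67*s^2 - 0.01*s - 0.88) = 0.747*s^5 - 1.2755*s^4 + 5.6836*s^3 + 2.1662*s^2 + 0.7979*s - 3.3528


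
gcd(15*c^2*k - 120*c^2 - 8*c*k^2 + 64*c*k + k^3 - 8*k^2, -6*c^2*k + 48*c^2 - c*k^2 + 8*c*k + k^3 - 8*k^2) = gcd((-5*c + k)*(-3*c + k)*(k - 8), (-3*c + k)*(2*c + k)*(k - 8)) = 3*c*k - 24*c - k^2 + 8*k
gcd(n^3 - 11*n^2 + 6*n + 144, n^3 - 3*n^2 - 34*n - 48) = n^2 - 5*n - 24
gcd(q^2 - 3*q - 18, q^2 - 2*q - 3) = 1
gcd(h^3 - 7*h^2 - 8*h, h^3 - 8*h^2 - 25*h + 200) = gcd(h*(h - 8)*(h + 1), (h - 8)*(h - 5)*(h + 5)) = h - 8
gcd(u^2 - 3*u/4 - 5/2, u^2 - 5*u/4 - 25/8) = u + 5/4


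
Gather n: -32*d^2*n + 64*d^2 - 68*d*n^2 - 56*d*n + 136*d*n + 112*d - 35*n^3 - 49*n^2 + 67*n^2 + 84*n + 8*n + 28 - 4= 64*d^2 + 112*d - 35*n^3 + n^2*(18 - 68*d) + n*(-32*d^2 + 80*d + 92) + 24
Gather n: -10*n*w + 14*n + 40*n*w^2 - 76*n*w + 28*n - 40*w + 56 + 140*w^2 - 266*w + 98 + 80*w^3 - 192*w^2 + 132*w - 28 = n*(40*w^2 - 86*w + 42) + 80*w^3 - 52*w^2 - 174*w + 126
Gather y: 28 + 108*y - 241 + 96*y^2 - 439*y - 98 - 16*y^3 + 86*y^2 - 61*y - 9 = -16*y^3 + 182*y^2 - 392*y - 320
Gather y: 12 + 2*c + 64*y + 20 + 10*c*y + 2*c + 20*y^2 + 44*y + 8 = 4*c + 20*y^2 + y*(10*c + 108) + 40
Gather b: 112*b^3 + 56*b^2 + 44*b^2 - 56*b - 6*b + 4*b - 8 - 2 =112*b^3 + 100*b^2 - 58*b - 10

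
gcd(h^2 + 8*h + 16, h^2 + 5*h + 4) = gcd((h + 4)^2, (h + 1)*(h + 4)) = h + 4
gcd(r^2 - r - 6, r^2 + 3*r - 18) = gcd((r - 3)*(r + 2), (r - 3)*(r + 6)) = r - 3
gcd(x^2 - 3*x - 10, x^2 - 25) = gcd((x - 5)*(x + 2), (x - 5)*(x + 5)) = x - 5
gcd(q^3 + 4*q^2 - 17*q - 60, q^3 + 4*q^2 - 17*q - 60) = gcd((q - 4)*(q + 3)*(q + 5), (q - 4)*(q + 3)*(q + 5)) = q^3 + 4*q^2 - 17*q - 60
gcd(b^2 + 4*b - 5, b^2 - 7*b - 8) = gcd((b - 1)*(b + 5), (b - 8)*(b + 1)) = 1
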